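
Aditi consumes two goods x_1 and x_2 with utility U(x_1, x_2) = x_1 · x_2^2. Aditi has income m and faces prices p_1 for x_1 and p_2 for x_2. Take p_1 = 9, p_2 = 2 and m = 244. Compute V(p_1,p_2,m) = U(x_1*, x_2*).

V = 59781.0041

At p_1=9, p_2=2, m=244: x_1* = 1/3·244/9 = 9.037, x_2* = 81.3333.
Utility at the optimum: U(9.037, 81.3333) = 59781.0041.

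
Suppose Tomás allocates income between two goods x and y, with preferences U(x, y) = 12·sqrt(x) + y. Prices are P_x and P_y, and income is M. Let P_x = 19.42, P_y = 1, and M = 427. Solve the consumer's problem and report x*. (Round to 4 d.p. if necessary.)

x* = 0.0955

MU_x = 6/√x, MU_y = 1. Tangency: 6/√x = P_x/P_y.
Thus x* = (6·P_y/P_x)² — independent of M — with the rest of income spent on y.
Plugging in: x* = (6·1/19.42)² = 0.0955.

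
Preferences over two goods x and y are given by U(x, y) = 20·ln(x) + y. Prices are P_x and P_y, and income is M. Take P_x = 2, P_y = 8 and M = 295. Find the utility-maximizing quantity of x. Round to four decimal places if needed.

MU_x = 20/x, MU_y = 1. Tangency: 20/x = P_x/P_y.
So x*(P_x,P_y) = 20·P_y/P_x, independent of income; and y* = (M − 20·P_y)/P_y.
At the given prices: x* = 20·8/2 = 80.

x* = 80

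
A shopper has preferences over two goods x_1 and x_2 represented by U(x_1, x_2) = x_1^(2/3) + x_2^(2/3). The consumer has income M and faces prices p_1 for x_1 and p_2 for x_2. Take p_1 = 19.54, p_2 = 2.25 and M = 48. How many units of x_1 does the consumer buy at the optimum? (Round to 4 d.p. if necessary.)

From the CES first-order condition, (x_2/x_1)^(1/3) = p_1/p_2.
Solve for the ratio: x_2/x_1 = [p_1/p_2]^(3).
Substitute x_2 = (x_2/x_1)·x_1 into the budget: x_1* = M/(p_1 + p_2·(x_2/x_1)).
Numerically x_2/x_1 = 654.977112, so x_1* = 48/(19.54 + 2.25·654.977112) = 0.0321.

x_1* = 0.0321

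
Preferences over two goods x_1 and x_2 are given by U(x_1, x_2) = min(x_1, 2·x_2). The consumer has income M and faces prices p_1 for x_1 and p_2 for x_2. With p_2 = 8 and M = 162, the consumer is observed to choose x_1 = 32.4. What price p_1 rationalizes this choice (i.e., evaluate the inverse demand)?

Leontief preferences: the optimum is at the kink where x_1/2 = x_2/1, i.e. x_2 = (1/2)·x_1.
Budget: p_1·x_1 + p_2·(1/2)·x_1 = M, so (2·p_1 + p_2)·x_1 = 2·M.
Demand: x_1*(p_1,p_2,M) = 2·M/(2·p_1 + p_2), x_2* = M/(2·p_1 + p_2).
Set x_1* = 32.4 in the demand function and solve for p_1: p_1 = 1.

p_1 = 1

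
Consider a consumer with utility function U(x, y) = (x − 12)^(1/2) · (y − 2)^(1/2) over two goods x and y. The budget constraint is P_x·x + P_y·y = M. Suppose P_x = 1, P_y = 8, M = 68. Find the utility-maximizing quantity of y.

y* = 4.5

This is Cobb-Douglas in (x−12, y−2): tangency gives 0.5·P_y·(y−2) = 0.5·P_x·(x−12).
After buying the subsistence bundle (12, 2), a share 0.5 of the remaining income goes to x: x* = 12 + 0.5·(M − 12P_x − 2P_y)/P_x.
Discretionary income = 68 − 12·1 − 2·8 = 40; y* = 2 + 0.5·40/8 = 4.5.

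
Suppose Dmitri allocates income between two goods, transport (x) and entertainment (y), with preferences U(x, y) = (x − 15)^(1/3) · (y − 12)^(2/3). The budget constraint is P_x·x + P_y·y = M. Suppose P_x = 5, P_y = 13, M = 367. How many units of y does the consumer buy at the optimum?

Discretionary income = 367 − 15·5 − 12·13 = 136; y* = 12 + 2/3·136/13 = 18.9744.

y* = 18.9744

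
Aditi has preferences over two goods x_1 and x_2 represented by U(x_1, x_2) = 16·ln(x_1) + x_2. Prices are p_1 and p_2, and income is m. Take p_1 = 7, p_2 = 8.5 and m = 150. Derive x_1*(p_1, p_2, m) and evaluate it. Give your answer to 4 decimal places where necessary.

So x_1*(p_1,p_2) = 16·p_2/p_1, independent of income; and x_2* = (m − 16·p_2)/p_2.
At the given prices: x_1* = 16·8.5/7 = 19.4286.

x_1* = 19.4286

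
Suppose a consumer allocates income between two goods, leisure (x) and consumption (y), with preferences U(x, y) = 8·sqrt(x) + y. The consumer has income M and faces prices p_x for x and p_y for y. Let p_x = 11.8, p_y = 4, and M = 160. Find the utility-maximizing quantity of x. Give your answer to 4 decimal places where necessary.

x* = 1.8386

MU_x = 4/√x, MU_y = 1. Tangency: 4/√x = p_x/p_y.
Solve: √x = 4·p_y/p_x, so x*(p_x,p_y) = (4·p_y/p_x)², and y* = (M − p_x·x*)/p_y.
Plugging in: x* = (4·4/11.8)² = 1.8386.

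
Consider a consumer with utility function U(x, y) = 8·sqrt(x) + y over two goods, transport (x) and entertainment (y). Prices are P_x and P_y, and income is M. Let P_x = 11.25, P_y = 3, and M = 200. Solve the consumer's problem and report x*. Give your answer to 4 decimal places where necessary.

x* = 1.1378

MU_x = 4/√x, MU_y = 1. Tangency: 4/√x = P_x/P_y.
Thus x* = (4·P_y/P_x)² — independent of M — with the rest of income spent on y.
Plugging in: x* = (4·3/11.25)² = 1.1378.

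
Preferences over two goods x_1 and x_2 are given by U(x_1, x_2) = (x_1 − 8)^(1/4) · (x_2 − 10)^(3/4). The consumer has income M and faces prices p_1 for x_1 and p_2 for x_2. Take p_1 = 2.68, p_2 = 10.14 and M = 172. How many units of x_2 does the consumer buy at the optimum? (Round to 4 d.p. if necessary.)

x_2* = 13.6361

Let x_1' = x_1−8, x_2' = x_2−10. MRS = (1/3)·x_2'/x_1' = p_1/p_2.
After buying the subsistence bundle (8, 10), a share 0.25 of the remaining income goes to x_1: x_1* = 8 + 0.25·(M − 8p_1 − 10p_2)/p_1.
Discretionary income = 172 − 8·2.68 − 10·10.14 = 49.16; x_2* = 10 + 0.75·49.16/10.14 = 13.6361.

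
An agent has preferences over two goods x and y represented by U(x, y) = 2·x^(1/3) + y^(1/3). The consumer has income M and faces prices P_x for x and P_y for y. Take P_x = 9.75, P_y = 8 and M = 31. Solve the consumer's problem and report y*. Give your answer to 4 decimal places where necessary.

y* = 1.0879

With the ratio pinned down, the budget gives x* = M/(P_x + P_y·(y/x)) and y* = (y/x)·x*.
Numerically y/x = 0.475693, so x* = 31/(9.75 + 8·0.475693) = 2.2869 and y* = 0.475693·2.2869 = 1.0879.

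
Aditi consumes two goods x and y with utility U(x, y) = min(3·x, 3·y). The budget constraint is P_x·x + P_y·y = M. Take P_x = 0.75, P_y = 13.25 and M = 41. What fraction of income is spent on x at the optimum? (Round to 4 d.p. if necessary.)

Leontief preferences: the optimum is at the kink where x/3 = y/3, i.e. y = x.
Budget: P_x·x + P_y·x = M, so (3·P_x + 3·P_y)·x = 3·M.
Demand: x*(P_x,P_y,M) = 3·M/(3·P_x + 3·P_y), y* = 3·M/(3·P_x + 3·P_y).
Here 3·0.75 + 3·13.25 = 42, giving x* = 2.9286 and y* = 2.9286.
Expenditure on x: 0.75·2.9286 = 2.1964; share = 0.0536.

share on x = 0.0536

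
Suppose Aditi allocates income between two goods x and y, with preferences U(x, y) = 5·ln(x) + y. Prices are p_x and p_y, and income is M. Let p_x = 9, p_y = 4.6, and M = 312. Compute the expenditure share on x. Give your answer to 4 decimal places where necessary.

share on x = 0.0737

MU_x = 5/x, MU_y = 1. Tangency: 5/x = p_x/p_y.
So x*(p_x,p_y) = 5·p_y/p_x, independent of income; and y* = (M − 5·p_y)/p_y.
At the given prices: x* = 5·4.6/9 = 2.5556, and y* = 62.8261.
Expenditure on x: 9·2.5556 = 23; share = 0.0737.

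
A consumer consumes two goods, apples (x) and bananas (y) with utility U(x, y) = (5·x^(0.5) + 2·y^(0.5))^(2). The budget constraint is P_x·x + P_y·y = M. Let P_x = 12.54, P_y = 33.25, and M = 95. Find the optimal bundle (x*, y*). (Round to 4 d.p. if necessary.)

x* = 7.1446, y* = 0.1626

With the ratio pinned down, the budget gives x* = M/(P_x + P_y·(y/x)) and y* = (y/x)·x*.
Numerically y/x = 0.022758, so x* = 95/(12.54 + 33.25·0.022758) = 7.1446 and y* = 0.022758·7.1446 = 0.1626.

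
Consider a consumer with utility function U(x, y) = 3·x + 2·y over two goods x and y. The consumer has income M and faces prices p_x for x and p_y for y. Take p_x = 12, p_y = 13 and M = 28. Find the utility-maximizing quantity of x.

Linear utility — the consumer picks whichever good has higher MU/price: 3/12 = 0.25 vs 2/13 = 0.1538.
x gives more utility per dollar, so spend all income on x: x* = M/p_x, y* = 0.
Numerically: x* = 2.3333, y* = 0.

x* = 2.3333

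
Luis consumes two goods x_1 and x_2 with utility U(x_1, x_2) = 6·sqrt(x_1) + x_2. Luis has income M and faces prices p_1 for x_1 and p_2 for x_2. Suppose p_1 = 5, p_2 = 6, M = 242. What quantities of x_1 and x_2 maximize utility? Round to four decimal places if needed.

x_1* = 12.96, x_2* = 29.5333

Set MRS = p_1/p_2: 3·x_1^(−1/2) = p_1/p_2.
Thus x_1* = (3·p_2/p_1)² — independent of M — with the rest of income spent on x_2.
Plugging in: x_1* = (3·6/5)² = 12.96, x_2* = 29.5333.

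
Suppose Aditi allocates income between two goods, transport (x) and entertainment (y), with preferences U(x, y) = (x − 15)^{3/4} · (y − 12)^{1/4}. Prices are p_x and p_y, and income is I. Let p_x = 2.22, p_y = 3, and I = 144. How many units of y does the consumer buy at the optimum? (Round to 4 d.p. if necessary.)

This is Cobb-Douglas in (x−15, y−12): tangency gives 0.75·p_y·(y−12) = 0.25·p_x·(x−15).
After buying the subsistence bundle (15, 12), a share 0.75 of the remaining income goes to x: x* = 15 + 0.75·(I − 15p_x − 12p_y)/p_x.
Discretionary income = 144 − 15·2.22 − 12·3 = 74.7; y* = 12 + 0.25·74.7/3 = 18.225.

y* = 18.225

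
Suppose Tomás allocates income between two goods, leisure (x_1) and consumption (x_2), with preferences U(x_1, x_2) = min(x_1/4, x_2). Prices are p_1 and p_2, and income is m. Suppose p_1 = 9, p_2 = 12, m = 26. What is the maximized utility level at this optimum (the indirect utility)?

V = 0.5417

With perfect complements, no substitution: consume in ratio x_1:x_2 = 4:1.
Budget: p_1·x_1 + p_2·(1/4)·x_1 = m, so (4·p_1 + p_2)·x_1 = 4·m.
Demand: x_1*(p_1,p_2,m) = 4·m/(4·p_1 + p_2), x_2* = m/(4·p_1 + p_2).
Here 4·9 + 12 = 48, giving x_1* = 2.1667 and x_2* = 0.5417.
Utility at the optimum: U(2.1667, 0.5417) = 0.5417.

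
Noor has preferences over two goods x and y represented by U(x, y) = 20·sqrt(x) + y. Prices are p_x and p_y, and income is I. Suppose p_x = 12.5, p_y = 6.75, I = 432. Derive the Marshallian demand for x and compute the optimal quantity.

x* = 29.16

MU_x = 10/√x, MU_y = 1. Tangency: 10/√x = p_x/p_y.
Thus x* = (10·p_y/p_x)² — independent of I — with the rest of income spent on y.
Plugging in: x* = (10·6.75/12.5)² = 29.16.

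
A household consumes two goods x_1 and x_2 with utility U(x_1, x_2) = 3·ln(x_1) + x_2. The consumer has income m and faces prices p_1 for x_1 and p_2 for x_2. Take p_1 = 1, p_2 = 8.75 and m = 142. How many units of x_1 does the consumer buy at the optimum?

x_1* = 26.25

Set MRS = p_1/p_2: (3/x_1)/1 = p_1/p_2.
So x_1*(p_1,p_2) = 3·p_2/p_1, independent of income; and x_2* = (m − 3·p_2)/p_2.
At the given prices: x_1* = 3·8.75/1 = 26.25.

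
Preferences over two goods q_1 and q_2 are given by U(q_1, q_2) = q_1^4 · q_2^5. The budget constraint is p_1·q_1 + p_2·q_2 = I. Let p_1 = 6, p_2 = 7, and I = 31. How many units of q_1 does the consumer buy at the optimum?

MU_q_1/MU_q_2 = (4·q_2)/(5·q_1); tangency sets this equal to p_1/p_2.
Rearranging, p_2·q_2 = (5/4)·p_1·q_1. Substituting into the budget gives p_1·q_1·(1 + (5/4)) = I.
Demand: q_1*(p_1,p_2,I) = 4/9·I/p_1 and q_2* = 5/9·I/p_2.
At p_1=6, p_2=7, I=31: q_1* = 4/9·31/6 = 2.2963.

q_1* = 2.2963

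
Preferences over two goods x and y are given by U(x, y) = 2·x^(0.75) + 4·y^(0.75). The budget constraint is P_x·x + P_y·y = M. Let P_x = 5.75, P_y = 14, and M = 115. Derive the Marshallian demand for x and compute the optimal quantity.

x* = 9.4854

From the CES first-order condition, (1/2)·(y/x)^(0.25) = P_x/P_y.
Hence y/x = (2·P_x/P_y)^(1/(0.25)), i.e. raised to the 4 power.
With the ratio pinned down, the budget gives x* = M/(P_x + P_y·(y/x)) and y* = (y/x)·x*.
Numerically y/x = 0.455281, so x* = 115/(5.75 + 14·0.455281) = 9.4854.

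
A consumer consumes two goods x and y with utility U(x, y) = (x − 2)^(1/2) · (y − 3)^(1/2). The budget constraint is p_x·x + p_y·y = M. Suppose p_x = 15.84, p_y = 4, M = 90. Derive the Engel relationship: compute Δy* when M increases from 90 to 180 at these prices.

Δy* = 11.25

This is Cobb-Douglas in (x−2, y−3): tangency gives 0.5·p_y·(y−3) = 0.5·p_x·(x−2).
Substituting into the budget: x* = 2 + 0.5·(M − 2·p_x − 3·p_y)/p_x, and y* = 3 + 0.5·(…)/p_y.
Discretionary income = 90 − 2·15.84 − 3·4 = 46.32; y* = 3 + 0.5·46.32/4 = 8.79.
At M' = 180: y* = 20.04. Change: 20.04 − 8.79 = 11.25.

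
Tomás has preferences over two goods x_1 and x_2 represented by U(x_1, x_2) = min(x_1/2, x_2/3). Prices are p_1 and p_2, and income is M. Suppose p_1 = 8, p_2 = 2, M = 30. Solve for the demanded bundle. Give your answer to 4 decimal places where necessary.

Leontief preferences: the optimum is at the kink where x_1/2 = x_2/3, i.e. x_2 = (3/2)·x_1.
Budget: p_1·x_1 + p_2·(3/2)·x_1 = M, so (2·p_1 + 3·p_2)·x_1 = 2·M.
Demand: x_1*(p_1,p_2,M) = 2·M/(2·p_1 + 3·p_2), x_2* = 3·M/(2·p_1 + 3·p_2).
Here 2·8 + 3·2 = 22, giving x_1* = 2.7273 and x_2* = 4.0909.

x_1* = 2.7273, x_2* = 4.0909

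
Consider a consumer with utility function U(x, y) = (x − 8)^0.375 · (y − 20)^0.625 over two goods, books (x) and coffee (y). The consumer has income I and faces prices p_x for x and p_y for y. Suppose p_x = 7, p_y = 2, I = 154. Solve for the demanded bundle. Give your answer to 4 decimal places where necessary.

This is Cobb-Douglas in (x−8, y−20): tangency gives 0.375·p_y·(y−20) = 0.625·p_x·(x−8).
Substituting into the budget: x* = 8 + 0.375·(I − 8·p_x − 20·p_y)/p_x, and y* = 20 + 0.625·(…)/p_y.
Discretionary income = 154 − 8·7 − 20·2 = 58; x* = 8 + 0.375·58/7 = 11.1071; y* = 20 + 0.625·58/2 = 38.125.

x* = 11.1071, y* = 38.125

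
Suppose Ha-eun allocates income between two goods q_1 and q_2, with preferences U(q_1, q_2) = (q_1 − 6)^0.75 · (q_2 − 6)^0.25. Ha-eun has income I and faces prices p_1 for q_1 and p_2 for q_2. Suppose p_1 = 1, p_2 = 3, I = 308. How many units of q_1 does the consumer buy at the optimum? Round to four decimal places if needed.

Let q_1' = q_1−6, q_2' = q_2−6. MRS = 3·q_2'/q_1' = p_1/p_2.
Substituting into the budget: q_1* = 6 + 0.75·(I − 6·p_1 − 6·p_2)/p_1, and q_2* = 6 + 0.25·(…)/p_2.
Discretionary income = 308 − 6·1 − 6·3 = 284; q_1* = 6 + 0.75·284/1 = 219.

q_1* = 219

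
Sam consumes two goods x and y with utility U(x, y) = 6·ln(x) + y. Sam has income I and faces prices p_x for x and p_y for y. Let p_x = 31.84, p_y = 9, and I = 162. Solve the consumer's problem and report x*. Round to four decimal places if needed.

x* = 1.696

MU_x = 6/x, MU_y = 1. Tangency: 6/x = p_x/p_y.
So x*(p_x,p_y) = 6·p_y/p_x, independent of income; and y* = (I − 6·p_y)/p_y.
At the given prices: x* = 6·9/31.84 = 1.696.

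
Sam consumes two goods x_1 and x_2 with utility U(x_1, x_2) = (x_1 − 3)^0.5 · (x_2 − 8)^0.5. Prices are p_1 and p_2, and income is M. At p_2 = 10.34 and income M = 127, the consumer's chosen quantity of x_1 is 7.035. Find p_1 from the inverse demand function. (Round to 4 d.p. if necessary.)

p_1 = 4

Let x_1' = x_1−3, x_2' = x_2−8. MRS = x_2'/x_1' = p_1/p_2.
Substituting into the budget: x_1* = 3 + 0.5·(M − 3·p_1 − 8·p_2)/p_1, and x_2* = 8 + 0.5·(…)/p_2.
Set x_1* = 7.035 in the demand function and solve for p_1: p_1 = 4.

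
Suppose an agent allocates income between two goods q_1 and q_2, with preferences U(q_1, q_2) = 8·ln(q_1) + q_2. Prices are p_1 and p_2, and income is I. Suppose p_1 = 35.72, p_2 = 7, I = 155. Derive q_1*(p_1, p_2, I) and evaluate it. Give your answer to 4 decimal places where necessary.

Set MRS = p_1/p_2: (8/q_1)/1 = p_1/p_2.
So q_1*(p_1,p_2) = 8·p_2/p_1, independent of income; and q_2* = (I − 8·p_2)/p_2.
At the given prices: q_1* = 8·7/35.72 = 1.5677.

q_1* = 1.5677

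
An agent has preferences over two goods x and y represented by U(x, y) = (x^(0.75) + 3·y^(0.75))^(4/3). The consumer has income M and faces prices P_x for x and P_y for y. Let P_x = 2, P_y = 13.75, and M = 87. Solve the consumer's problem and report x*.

x* = 34.8204

Numerically y/x = 0.036257, so x* = 87/(2 + 13.75·0.036257) = 34.8204.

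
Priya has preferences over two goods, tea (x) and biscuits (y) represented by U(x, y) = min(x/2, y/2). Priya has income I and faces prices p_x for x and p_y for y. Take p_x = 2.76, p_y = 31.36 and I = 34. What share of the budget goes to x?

share on x = 0.0809

With perfect complements, no substitution: consume in ratio x:y = 2:2.
Budget: p_x·x + p_y·x = I, so (2·p_x + 2·p_y)·x = 2·I.
Demand: x*(p_x,p_y,I) = 2·I/(2·p_x + 2·p_y), y* = 2·I/(2·p_x + 2·p_y).
Here 2·2.76 + 2·31.36 = 68.24, giving x* = 0.9965 and y* = 0.9965.
Expenditure on x: 2.76·0.9965 = 2.7503; share = 0.0809.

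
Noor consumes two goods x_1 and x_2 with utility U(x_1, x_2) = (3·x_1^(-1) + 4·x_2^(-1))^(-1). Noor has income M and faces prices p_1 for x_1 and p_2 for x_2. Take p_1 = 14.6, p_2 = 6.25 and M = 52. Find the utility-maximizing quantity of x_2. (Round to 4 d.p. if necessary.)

Substitute x_2 = (x_2/x_1)·x_1 into the budget: x_1* = M/(p_1 + p_2·(x_2/x_1)).
Numerically x_2/x_1 = 1.764842, so x_1* = 52/(14.6 + 6.25·1.764842) = 2.0289 and x_2* = 1.764842·2.0289 = 3.5806.

x_2* = 3.5806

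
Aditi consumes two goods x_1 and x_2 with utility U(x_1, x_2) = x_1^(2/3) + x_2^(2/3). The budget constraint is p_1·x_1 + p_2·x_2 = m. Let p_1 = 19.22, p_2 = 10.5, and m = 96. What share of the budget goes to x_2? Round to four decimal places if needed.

MRS = MU_x_1/MU_x_2 = (x_2/x_1)^(1/3). Set equal to p_1/p_2.
Solve for the ratio: x_2/x_1 = [p_1/p_2]^(3).
Substitute x_2 = (x_2/x_1)·x_1 into the budget: x_1* = m/(p_1 + p_2·(x_2/x_1)).
Numerically x_2/x_1 = 6.133272, so x_1* = 96/(19.22 + 10.5·6.133272) = 1.1481 and x_2* = 6.133272·1.1481 = 7.0414.
Expenditure on x_2: 10.5·7.0414 = 73.9343; share = 0.7701.

share on x_2 = 0.7701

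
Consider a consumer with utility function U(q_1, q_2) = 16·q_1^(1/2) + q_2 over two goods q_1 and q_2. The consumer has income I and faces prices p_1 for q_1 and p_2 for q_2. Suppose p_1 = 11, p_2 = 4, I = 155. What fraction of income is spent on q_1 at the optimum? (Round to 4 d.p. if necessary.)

MU_q_1 = 8/√q_1, MU_q_2 = 1. Tangency: 8/√q_1 = p_1/p_2.
Solve: √q_1 = 8·p_2/p_1, so q_1*(p_1,p_2) = (8·p_2/p_1)², and q_2* = (I − p_1·q_1*)/p_2.
Plugging in: q_1* = (8·4/11)² = 8.4628, q_2* = 15.4773.
Expenditure on q_1: 11·8.4628 = 93.0909; share = 0.6006.

share on q_1 = 0.6006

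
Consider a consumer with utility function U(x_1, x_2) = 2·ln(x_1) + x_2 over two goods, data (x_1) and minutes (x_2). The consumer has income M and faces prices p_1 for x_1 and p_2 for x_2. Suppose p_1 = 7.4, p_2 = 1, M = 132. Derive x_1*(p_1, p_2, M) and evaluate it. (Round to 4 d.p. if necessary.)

At the given prices: x_1* = 2·1/7.4 = 0.2703.

x_1* = 0.2703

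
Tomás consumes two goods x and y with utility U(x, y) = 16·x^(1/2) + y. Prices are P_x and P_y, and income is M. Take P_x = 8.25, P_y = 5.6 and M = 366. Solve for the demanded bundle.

Plugging in: x* = (8·5.6/8.25)² = 29.4882, y* = 21.9147.

x* = 29.4882, y* = 21.9147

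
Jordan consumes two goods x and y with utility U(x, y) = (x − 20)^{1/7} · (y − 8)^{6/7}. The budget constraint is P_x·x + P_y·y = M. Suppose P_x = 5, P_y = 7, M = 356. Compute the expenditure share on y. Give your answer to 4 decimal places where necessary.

share on y = 0.6388

MRS = (1/6)·(y−8)/(x−20). Tangency with P_x/P_y gives y−8 = 6·(P_x/P_y)·(x−20).
Substituting into the budget: x* = 20 + 1/7·(M − 20·P_x − 8·P_y)/P_x, and y* = 8 + 6/7·(…)/P_y.
Discretionary income = 356 − 20·5 − 8·7 = 200; x* = 20 + 1/7·200/5 = 25.7143; y* = 8 + 6/7·200/7 = 32.4898.
Expenditure on y: 7·32.4898 = 227.4286; share = 0.6388.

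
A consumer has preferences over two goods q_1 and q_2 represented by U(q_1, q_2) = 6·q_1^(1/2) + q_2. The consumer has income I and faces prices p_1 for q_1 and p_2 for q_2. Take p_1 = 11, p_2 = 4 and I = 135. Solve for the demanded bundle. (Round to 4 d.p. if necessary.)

Set MRS = p_1/p_2: 3·q_1^(−1/2) = p_1/p_2.
Thus q_1* = (3·p_2/p_1)² — independent of I — with the rest of income spent on q_2.
Plugging in: q_1* = (3·4/11)² = 1.1901, q_2* = 30.4773.

q_1* = 1.1901, q_2* = 30.4773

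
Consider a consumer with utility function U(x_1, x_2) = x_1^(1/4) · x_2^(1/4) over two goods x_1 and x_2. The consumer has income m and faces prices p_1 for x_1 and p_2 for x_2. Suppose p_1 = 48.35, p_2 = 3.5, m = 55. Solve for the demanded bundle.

MU_x_1/MU_x_2 = (0.25·x_2)/(0.25·x_1); tangency sets this equal to p_1/p_2.
Rearranging, p_2·x_2 = p_1·x_1. Substituting into the budget gives p_1·x_1·(1 + 1) = m.
Demand: x_1*(p_1,p_2,m) = 0.5·m/p_1 and x_2* = 0.5·m/p_2.
At p_1=48.35, p_2=3.5, m=55: x_1* = 0.5·55/48.35 = 0.5688, x_2* = 7.8571.

x_1* = 0.5688, x_2* = 7.8571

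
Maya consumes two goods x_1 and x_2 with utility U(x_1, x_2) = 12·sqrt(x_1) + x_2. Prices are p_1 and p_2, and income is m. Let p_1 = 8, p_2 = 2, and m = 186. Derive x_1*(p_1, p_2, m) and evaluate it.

x_1* = 2.25

Set MRS = p_1/p_2: 6·x_1^(−1/2) = p_1/p_2.
Solve: √x_1 = 6·p_2/p_1, so x_1*(p_1,p_2) = (6·p_2/p_1)², and x_2* = (m − p_1·x_1*)/p_2.
Plugging in: x_1* = (6·2/8)² = 2.25.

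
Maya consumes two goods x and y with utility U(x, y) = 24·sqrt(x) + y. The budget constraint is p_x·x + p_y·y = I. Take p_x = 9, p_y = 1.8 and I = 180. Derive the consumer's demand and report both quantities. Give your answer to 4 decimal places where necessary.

MU_x = 12/√x, MU_y = 1. Tangency: 12/√x = p_x/p_y.
Thus x* = (12·p_y/p_x)² — independent of I — with the rest of income spent on y.
Plugging in: x* = (12·1.8/9)² = 5.76, y* = 71.2.

x* = 5.76, y* = 71.2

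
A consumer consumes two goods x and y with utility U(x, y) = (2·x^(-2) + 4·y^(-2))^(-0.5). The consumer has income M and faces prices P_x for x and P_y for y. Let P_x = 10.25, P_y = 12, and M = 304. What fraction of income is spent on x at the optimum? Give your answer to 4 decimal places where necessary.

share on x = 0.4167

Substitute y = (y/x)·x into the budget: x* = M/(P_x + P_y·(y/x)).
Numerically y/x = 1.19543, so x* = 304/(10.25 + 12·1.19543) = 12.3602 and y* = 1.19543·12.3602 = 14.7757.
Expenditure on x: 10.25·12.3602 = 126.6916; share = 0.4167.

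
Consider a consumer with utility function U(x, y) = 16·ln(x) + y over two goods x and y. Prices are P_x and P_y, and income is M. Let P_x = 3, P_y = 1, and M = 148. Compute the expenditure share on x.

Set MRS = P_x/P_y: (16/x)/1 = P_x/P_y.
So x*(P_x,P_y) = 16·P_y/P_x, independent of income; and y* = (M − 16·P_y)/P_y.
At the given prices: x* = 16·1/3 = 5.3333, and y* = 132.
Expenditure on x: 3·5.3333 = 16; share = 0.1081.

share on x = 0.1081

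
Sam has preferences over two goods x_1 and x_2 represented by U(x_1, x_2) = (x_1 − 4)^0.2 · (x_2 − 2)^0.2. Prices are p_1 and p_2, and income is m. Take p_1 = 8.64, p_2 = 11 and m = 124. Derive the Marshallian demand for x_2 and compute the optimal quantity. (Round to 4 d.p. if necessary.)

After buying the subsistence bundle (4, 2), a share 0.5 of the remaining income goes to x_1: x_1* = 4 + 0.5·(m − 4p_1 − 2p_2)/p_1.
Discretionary income = 124 − 4·8.64 − 2·11 = 67.44; x_2* = 2 + 0.5·67.44/11 = 5.0655.

x_2* = 5.0655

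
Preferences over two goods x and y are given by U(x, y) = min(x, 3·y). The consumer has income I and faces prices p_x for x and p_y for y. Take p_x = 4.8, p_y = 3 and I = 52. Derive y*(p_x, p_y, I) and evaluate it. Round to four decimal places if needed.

Here 3·4.8 + 3 = 17.4, giving y* = 2.9885.

y* = 2.9885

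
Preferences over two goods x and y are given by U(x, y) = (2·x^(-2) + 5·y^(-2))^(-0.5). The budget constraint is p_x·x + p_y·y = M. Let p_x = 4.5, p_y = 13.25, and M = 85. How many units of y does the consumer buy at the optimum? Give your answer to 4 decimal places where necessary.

MU_x ∝ 2·x^(-3), MU_y ∝ 5·y^(-3), so MRS = (2/5)·(y/x)^(3) = p_x/p_y.
Solve for the ratio: y/x = [(5/2)·p_x/p_y]^(1/3).
Substitute y = (y/x)·x into the budget: x* = M/(p_x + p_y·(y/x)).
Numerically y/x = 0.946918, so x* = 85/(4.5 + 13.25·0.946918) = 4.9863 and y* = 0.946918·4.9863 = 4.7216.

y* = 4.7216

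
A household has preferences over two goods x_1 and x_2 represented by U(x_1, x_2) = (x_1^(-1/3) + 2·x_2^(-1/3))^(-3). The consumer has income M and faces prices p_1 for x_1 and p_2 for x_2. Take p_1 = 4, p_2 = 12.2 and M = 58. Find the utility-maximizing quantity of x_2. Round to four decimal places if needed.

x_2* = 3.2788

Numerically x_2/x_1 = 0.728698, so x_1* = 58/(4 + 12.2·0.728698) = 4.4996 and x_2* = 0.728698·4.4996 = 3.2788.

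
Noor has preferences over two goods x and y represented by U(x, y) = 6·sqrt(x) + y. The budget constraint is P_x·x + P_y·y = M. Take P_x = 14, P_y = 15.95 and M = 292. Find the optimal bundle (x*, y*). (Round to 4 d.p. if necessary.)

MU_x = 3/√x, MU_y = 1. Tangency: 3/√x = P_x/P_y.
Thus x* = (3·P_y/P_x)² — independent of M — with the rest of income spent on y.
Plugging in: x* = (3·15.95/14)² = 11.6817, y* = 8.0536.

x* = 11.6817, y* = 8.0536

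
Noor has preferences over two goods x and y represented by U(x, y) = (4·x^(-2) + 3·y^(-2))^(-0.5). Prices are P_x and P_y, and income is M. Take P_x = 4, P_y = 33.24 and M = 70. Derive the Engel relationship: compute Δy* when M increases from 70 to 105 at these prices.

Δy* = 0.8302

MU_x ∝ 4·x^(-3), MU_y ∝ 3·y^(-3), so MRS = (4/3)·(y/x)^(3) = P_x/P_y.
Hence y/x = ((3/4)·P_x/P_y)^(1/(3)), i.e. raised to the 1/3 power.
Substitute y = (y/x)·x into the budget: x* = M/(P_x + P_y·(y/x)).
Numerically y/x = 0.44856, so x* = 70/(4 + 33.24·0.44856) = 3.7017 and y* = 0.44856·3.7017 = 1.6604.
At M' = 105: y* = 2.4907. Change: 2.4907 − 1.6604 = 0.8302.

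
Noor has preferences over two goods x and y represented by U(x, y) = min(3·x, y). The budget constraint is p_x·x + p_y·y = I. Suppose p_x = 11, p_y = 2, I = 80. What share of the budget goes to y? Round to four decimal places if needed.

Leontief preferences: the optimum is at the kink where x/1 = y/3, i.e. y = 3·x.
Budget: p_x·x + p_y·3·x = I, so (p_x + 3·p_y)·x = I.
Demand: x*(p_x,p_y,I) = I/(p_x + 3·p_y), y* = 3·I/(p_x + 3·p_y).
Here 11 + 3·2 = 17, giving x* = 4.7059 and y* = 14.1176.
Expenditure on y: 2·14.1176 = 28.2353; share = 0.3529.

share on y = 0.3529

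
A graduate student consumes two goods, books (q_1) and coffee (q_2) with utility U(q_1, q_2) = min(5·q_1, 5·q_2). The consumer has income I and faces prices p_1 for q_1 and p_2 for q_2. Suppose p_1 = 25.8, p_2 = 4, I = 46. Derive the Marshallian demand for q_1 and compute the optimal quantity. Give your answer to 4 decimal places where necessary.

q_1* = 1.5436

With perfect complements, no substitution: consume in ratio q_1:q_2 = 5:5.
Budget: p_1·q_1 + p_2·q_1 = I, so (5·p_1 + 5·p_2)·q_1 = 5·I.
Demand: q_1*(p_1,p_2,I) = 5·I/(5·p_1 + 5·p_2), q_2* = 5·I/(5·p_1 + 5·p_2).
Here 5·25.8 + 5·4 = 149, giving q_1* = 1.5436.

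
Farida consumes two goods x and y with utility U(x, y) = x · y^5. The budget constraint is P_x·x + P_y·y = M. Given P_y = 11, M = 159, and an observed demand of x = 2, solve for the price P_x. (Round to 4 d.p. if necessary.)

MU_x/MU_y = (y)/(5·x); tangency sets this equal to P_x/P_y.
Rearranging, P_y·y = 5·P_x·x. Substituting into the budget gives P_x·x·(1 + 5) = M.
Demand: x*(P_x,P_y,M) = 1/6·M/P_x and y* = 5/6·M/P_y.
Set x* = 2 in the demand function and solve for P_x: P_x = 13.25.

P_x = 13.25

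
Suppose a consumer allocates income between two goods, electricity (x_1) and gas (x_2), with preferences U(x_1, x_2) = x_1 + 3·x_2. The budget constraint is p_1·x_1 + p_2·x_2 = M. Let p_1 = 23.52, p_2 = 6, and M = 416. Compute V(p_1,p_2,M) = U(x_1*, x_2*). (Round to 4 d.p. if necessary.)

V = 208

x_2 gives more utility per dollar, so spend all income on x_2: x_2* = M/p_2, x_1* = 0.
Numerically: x_1* = 0, x_2* = 69.3333.
Utility at the optimum: U(0, 69.3333) = 208.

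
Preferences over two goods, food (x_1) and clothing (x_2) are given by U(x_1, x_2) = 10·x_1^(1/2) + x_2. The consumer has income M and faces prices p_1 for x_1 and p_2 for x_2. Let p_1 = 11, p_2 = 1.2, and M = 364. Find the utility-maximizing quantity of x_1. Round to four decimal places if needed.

Set MRS = p_1/p_2: 5·x_1^(−1/2) = p_1/p_2.
Solve: √x_1 = 5·p_2/p_1, so x_1*(p_1,p_2) = (5·p_2/p_1)², and x_2* = (M − p_1·x_1*)/p_2.
Plugging in: x_1* = (5·1.2/11)² = 0.2975.

x_1* = 0.2975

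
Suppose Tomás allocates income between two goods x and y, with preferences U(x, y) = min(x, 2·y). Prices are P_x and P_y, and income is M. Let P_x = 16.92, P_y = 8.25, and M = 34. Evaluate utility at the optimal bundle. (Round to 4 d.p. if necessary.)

Leontief preferences: the optimum is at the kink where x/2 = y/1, i.e. y = (1/2)·x.
Budget: P_x·x + P_y·(1/2)·x = M, so (2·P_x + P_y)·x = 2·M.
Demand: x*(P_x,P_y,M) = 2·M/(2·P_x + P_y), y* = M/(2·P_x + P_y).
Here 2·16.92 + 8.25 = 42.09, giving x* = 1.6156 and y* = 0.8078.
Utility at the optimum: U(1.6156, 0.8078) = 1.6156.

V = 1.6156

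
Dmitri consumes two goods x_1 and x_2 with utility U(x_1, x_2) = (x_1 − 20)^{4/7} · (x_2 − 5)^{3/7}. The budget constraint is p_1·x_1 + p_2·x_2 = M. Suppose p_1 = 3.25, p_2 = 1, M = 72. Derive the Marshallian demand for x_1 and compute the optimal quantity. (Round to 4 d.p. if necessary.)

This is Cobb-Douglas in (x_1−20, x_2−5): tangency gives 4/7·p_2·(x_2−5) = 3/7·p_1·(x_1−20).
Substituting into the budget: x_1* = 20 + 4/7·(M − 20·p_1 − 5·p_2)/p_1, and x_2* = 5 + 3/7·(…)/p_2.
Discretionary income = 72 − 20·3.25 − 5·1 = 2; x_1* = 20 + 4/7·2/3.25 = 20.3516.

x_1* = 20.3516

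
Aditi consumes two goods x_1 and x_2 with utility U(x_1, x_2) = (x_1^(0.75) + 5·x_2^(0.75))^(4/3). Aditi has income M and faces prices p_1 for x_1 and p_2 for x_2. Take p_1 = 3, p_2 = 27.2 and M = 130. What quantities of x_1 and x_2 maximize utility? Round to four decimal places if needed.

From the CES first-order condition, (1/5)·(x_2/x_1)^(0.25) = p_1/p_2.
Hence x_2/x_1 = (5·p_1/p_2)^(1/(0.25)), i.e. raised to the 4 power.
With the ratio pinned down, the budget gives x_1* = M/(p_1 + p_2·(x_2/x_1)) and x_2* = (x_2/x_1)·x_1*.
Numerically x_2/x_1 = 0.092489, so x_1* = 130/(3 + 27.2·0.092489) = 23.5691 and x_2* = 0.092489·23.5691 = 2.1799.

x_1* = 23.5691, x_2* = 2.1799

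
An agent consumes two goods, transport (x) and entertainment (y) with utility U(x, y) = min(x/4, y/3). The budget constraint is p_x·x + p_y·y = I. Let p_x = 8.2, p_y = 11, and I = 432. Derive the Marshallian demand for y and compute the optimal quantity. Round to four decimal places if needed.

y* = 19.696

Leontief preferences: the optimum is at the kink where x/4 = y/3, i.e. y = (3/4)·x.
Budget: p_x·x + p_y·(3/4)·x = I, so (4·p_x + 3·p_y)·x = 4·I.
Demand: x*(p_x,p_y,I) = 4·I/(4·p_x + 3·p_y), y* = 3·I/(4·p_x + 3·p_y).
Here 4·8.2 + 3·11 = 65.8, giving y* = 19.696.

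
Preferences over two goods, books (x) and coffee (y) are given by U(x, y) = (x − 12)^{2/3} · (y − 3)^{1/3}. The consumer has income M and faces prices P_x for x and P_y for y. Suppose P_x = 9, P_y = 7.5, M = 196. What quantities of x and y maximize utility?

x* = 16.8519, y* = 5.9111

This is Cobb-Douglas in (x−12, y−3): tangency gives 2/3·P_y·(y−3) = 1/3·P_x·(x−12).
After buying the subsistence bundle (12, 3), a share 2/3 of the remaining income goes to x: x* = 12 + 2/3·(M − 12P_x − 3P_y)/P_x.
Discretionary income = 196 − 12·9 − 3·7.5 = 65.5; x* = 12 + 2/3·65.5/9 = 16.8519; y* = 3 + 1/3·65.5/7.5 = 5.9111.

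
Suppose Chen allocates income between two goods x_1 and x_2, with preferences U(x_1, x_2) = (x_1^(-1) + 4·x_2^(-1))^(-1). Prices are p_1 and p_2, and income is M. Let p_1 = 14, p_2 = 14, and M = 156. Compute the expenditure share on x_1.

share on x_1 = 0.3333

MRS = MU_x_1/MU_x_2 = (1/4)·(x_2/x_1)^(2). Set equal to p_1/p_2.
Hence x_2/x_1 = (4·p_1/p_2)^(1/(2)), i.e. raised to the 0.5 power.
Substitute x_2 = (x_2/x_1)·x_1 into the budget: x_1* = M/(p_1 + p_2·(x_2/x_1)).
Numerically x_2/x_1 = 2, so x_1* = 156/(14 + 14·2) = 3.7143 and x_2* = 2·3.7143 = 7.4286.
Expenditure on x_1: 14·3.7143 = 52; share = 0.3333.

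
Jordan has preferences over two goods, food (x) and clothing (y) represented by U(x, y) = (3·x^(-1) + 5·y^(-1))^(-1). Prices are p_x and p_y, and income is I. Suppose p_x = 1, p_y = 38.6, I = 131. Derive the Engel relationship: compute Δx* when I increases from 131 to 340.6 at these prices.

Δx* = 23.2352

MU_x ∝ 3·x^(-2), MU_y ∝ 5·y^(-2), so MRS = (3/5)·(y/x)^(2) = p_x/p_y.
Solve for the ratio: y/x = [(5/3)·p_x/p_y]^(0.5).
Substitute y = (y/x)·x into the budget: x* = I/(p_x + p_y·(y/x)).
Numerically y/x = 0.207793, so x* = 131/(1 + 38.6·0.207793) = 14.522.
At I' = 340.6: x* = 37.7572. Change: 37.7572 − 14.522 = 23.2352.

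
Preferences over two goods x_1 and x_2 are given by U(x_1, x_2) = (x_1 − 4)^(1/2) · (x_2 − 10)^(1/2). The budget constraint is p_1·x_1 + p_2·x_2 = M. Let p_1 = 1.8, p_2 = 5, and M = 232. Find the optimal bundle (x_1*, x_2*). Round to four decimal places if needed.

x_1* = 52.5556, x_2* = 27.48

Let x_1' = x_1−4, x_2' = x_2−10. MRS = x_2'/x_1' = p_1/p_2.
Substituting into the budget: x_1* = 4 + 0.5·(M − 4·p_1 − 10·p_2)/p_1, and x_2* = 10 + 0.5·(…)/p_2.
Discretionary income = 232 − 4·1.8 − 10·5 = 174.8; x_1* = 4 + 0.5·174.8/1.8 = 52.5556; x_2* = 10 + 0.5·174.8/5 = 27.48.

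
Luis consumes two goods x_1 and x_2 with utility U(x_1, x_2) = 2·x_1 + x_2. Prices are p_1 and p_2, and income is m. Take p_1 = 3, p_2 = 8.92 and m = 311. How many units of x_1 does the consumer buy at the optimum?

x_1* = 103.6667

Perfect substitutes: compare marginal utility per dollar. 2/p_1 vs 1/p_2 → 0.6667 vs 0.1121.
x_1 gives more utility per dollar, so spend all income on x_1: x_1* = m/p_1, x_2* = 0.
Numerically: x_1* = 103.6667, x_2* = 0.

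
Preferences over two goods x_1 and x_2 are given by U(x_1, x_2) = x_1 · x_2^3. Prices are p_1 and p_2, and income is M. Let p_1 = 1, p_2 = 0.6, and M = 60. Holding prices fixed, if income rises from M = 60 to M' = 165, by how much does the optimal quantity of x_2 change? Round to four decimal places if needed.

Tangency: MRS = (1/3)·x_2/x_1 = p_1/p_2.
So p_2·x_2 = 3·p_1·x_1; combined with the budget, a share 0.25 of income goes to x_1.
Demand: x_1*(p_1,p_2,M) = 0.25·M/p_1 and x_2* = 0.75·M/p_2.
At p_1=1, p_2=0.6, M=60: x_2* = 0.75·60/0.6 = 75.
At M' = 165: x_2* = 206.25. Change: 206.25 − 75 = 131.25.

Δx_2* = 131.25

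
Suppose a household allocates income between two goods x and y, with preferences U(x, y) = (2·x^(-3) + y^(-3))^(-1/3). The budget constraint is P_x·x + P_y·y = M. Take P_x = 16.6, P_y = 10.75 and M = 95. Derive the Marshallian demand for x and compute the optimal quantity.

x* = 3.5611

MU_x ∝ 2·x^(-4), MU_y ∝ y^(-4), so MRS = 2·(y/x)^(4) = P_x/P_y.
Solve for the ratio: y/x = [(1/2)·P_x/P_y]^(0.25).
Substitute y = (y/x)·x into the budget: x* = M/(P_x + P_y·(y/x)).
Numerically y/x = 0.937384, so x* = 95/(16.6 + 10.75·0.937384) = 3.5611.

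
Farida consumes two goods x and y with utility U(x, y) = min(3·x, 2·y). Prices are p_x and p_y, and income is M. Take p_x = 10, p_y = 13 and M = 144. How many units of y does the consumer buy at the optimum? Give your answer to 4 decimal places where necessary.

Leontief preferences: the optimum is at the kink where x/2 = y/3, i.e. y = (3/2)·x.
Budget: p_x·x + p_y·(3/2)·x = M, so (2·p_x + 3·p_y)·x = 2·M.
Demand: x*(p_x,p_y,M) = 2·M/(2·p_x + 3·p_y), y* = 3·M/(2·p_x + 3·p_y).
Here 2·10 + 3·13 = 59, giving y* = 7.322.

y* = 7.322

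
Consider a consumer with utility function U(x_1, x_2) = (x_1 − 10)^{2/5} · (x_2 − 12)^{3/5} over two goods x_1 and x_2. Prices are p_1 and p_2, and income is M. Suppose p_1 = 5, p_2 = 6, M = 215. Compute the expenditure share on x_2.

share on x_2 = 0.5944

MRS = (2/3)·(x_2−12)/(x_1−10). Tangency with p_1/p_2 gives x_2−12 = (3/2)·(p_1/p_2)·(x_1−10).
Substituting into the budget: x_1* = 10 + 0.4·(M − 10·p_1 − 12·p_2)/p_1, and x_2* = 12 + 0.6·(…)/p_2.
Discretionary income = 215 − 10·5 − 12·6 = 93; x_1* = 10 + 0.4·93/5 = 17.44; x_2* = 12 + 0.6·93/6 = 21.3.
Expenditure on x_2: 6·21.3 = 127.8; share = 0.5944.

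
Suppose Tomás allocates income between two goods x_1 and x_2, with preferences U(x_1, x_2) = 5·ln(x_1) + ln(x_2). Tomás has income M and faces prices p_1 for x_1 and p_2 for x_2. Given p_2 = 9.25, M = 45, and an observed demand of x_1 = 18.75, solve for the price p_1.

The MRS is 5·x_2/x_1. Set MRS = p_1/p_2.
Rearranging, p_2·x_2 = (1/5)·p_1·x_1. Substituting into the budget gives p_1·x_1·(1 + (1/5)) = M.
Demand: x_1*(p_1,p_2,M) = 5/6·M/p_1 and x_2* = 1/6·M/p_2.
Set x_1* = 18.75 in the demand function and solve for p_1: p_1 = 2.

p_1 = 2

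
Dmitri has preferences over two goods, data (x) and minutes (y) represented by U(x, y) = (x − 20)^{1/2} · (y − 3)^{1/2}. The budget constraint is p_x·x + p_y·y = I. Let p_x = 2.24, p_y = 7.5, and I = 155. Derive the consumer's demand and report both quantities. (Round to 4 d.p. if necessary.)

MRS = (y−3)/(x−20). Tangency with p_x/p_y gives y−3 = (p_x/p_y)·(x−20).
After buying the subsistence bundle (20, 3), a share 0.5 of the remaining income goes to x: x* = 20 + 0.5·(I − 20p_x − 3p_y)/p_x.
Discretionary income = 155 − 20·2.24 − 3·7.5 = 87.7; x* = 20 + 0.5·87.7/2.24 = 39.5759; y* = 3 + 0.5·87.7/7.5 = 8.8467.

x* = 39.5759, y* = 8.8467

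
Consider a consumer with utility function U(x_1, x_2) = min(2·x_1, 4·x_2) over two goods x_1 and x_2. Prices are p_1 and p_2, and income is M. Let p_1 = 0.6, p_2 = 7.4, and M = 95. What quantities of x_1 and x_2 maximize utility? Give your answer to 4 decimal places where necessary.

Demand: x_1*(p_1,p_2,M) = 4·M/(4·p_1 + 2·p_2), x_2* = 2·M/(4·p_1 + 2·p_2).
Here 4·0.6 + 2·7.4 = 17.2, giving x_1* = 22.093 and x_2* = 11.0465.

x_1* = 22.093, x_2* = 11.0465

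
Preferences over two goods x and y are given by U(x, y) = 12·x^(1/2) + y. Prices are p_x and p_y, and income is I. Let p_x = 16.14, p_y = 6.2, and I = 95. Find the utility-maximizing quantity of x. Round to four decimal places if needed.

Set MRS = p_x/p_y: 6·x^(−1/2) = p_x/p_y.
Thus x* = (6·p_y/p_x)² — independent of I — with the rest of income spent on y.
Plugging in: x* = (6·6.2/16.14)² = 5.3123.

x* = 5.3123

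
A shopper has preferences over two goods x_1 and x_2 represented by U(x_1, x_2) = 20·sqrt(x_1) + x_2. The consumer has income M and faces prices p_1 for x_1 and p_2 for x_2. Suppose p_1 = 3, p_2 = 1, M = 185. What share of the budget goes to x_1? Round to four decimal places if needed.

Utility is quasi-linear in x_2; the FOC for x_1 is 10/√x_1 = p_1/p_2.
Solve: √x_1 = 10·p_2/p_1, so x_1*(p_1,p_2) = (10·p_2/p_1)², and x_2* = (M − p_1·x_1*)/p_2.
Plugging in: x_1* = (10·1/3)² = 11.1111, x_2* = 151.6667.
Expenditure on x_1: 3·11.1111 = 33.3333; share = 0.1802.

share on x_1 = 0.1802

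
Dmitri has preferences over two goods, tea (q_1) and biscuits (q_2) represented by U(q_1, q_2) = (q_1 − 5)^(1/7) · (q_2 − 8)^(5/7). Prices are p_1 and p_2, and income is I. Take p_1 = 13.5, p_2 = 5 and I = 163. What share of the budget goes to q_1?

share on q_1 = 0.4709

Substituting into the budget: q_1* = 5 + 1/6·(I − 5·p_1 − 8·p_2)/p_1, and q_2* = 8 + 5/6·(…)/p_2.
Discretionary income = 163 − 5·13.5 − 8·5 = 55.5; q_1* = 5 + 1/6·55.5/13.5 = 5.6852; q_2* = 8 + 5/6·55.5/5 = 17.25.
Expenditure on q_1: 13.5·5.6852 = 76.75; share = 0.4709.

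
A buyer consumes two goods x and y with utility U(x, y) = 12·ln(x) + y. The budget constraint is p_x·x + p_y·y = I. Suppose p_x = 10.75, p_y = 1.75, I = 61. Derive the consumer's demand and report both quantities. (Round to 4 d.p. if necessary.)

At the given prices: x* = 12·1.75/10.75 = 1.9535, and y* = 22.8571.

x* = 1.9535, y* = 22.8571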